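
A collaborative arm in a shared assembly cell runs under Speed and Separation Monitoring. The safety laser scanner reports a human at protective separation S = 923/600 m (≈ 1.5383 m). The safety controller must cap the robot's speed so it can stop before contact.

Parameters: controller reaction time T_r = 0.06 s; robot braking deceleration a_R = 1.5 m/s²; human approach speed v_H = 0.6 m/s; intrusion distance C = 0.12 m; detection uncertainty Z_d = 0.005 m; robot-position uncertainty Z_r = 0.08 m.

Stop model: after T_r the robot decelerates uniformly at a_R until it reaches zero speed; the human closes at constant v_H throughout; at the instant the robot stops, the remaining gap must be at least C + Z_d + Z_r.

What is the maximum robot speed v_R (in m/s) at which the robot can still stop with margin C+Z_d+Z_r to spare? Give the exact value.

quadratic (1/3)·v² + (23/50)·v + (-973/750) = 0
  disc = (23/50)² − 4·(1/3)·(-973/750) = 43681/22500 ; √disc = 209/150
  v_R = (−(23/50) + 209/150) / (2·(1/3)) = 7/5 m/s
check:
T_s = v_R/a_R = (7/5)/(3/2) = 0.9333 s
reaction-phase robot travel = 1.4000·0.0600 = 0.0840 m
braking distance = 1.4000²/(2·1.5000) = 0.6533 m
person approaches 0.6000·(0.0600+0.9333) = 0.5960 m
C+Z_d+Z_r = 0.1200+0.0050+0.0800 = 0.2050 m
sum ≈ 0.0840+0.6533+0.5960+0.2050 ≈ 1.5383 m = S ✓

v_R_max = 7/5 m/s = 1.4000 m/s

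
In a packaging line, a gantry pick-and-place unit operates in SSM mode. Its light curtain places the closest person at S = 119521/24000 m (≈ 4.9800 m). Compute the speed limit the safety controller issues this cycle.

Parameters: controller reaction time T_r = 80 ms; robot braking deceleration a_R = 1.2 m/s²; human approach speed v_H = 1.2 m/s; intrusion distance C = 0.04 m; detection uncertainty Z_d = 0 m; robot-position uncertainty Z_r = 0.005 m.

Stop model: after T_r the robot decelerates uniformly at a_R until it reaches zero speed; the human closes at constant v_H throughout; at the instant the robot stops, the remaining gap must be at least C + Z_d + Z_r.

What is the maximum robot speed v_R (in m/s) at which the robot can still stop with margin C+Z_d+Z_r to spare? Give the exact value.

v_R_max = 47/20 m/s = 2.3500 m/s

at the boundary: (5/12)·v² + (27/25)·v + (-116137/24000) = 0
  disc = (27/25)² − 4·(5/12)·(-116137/24000) = 3323329/360000 ; √disc = 1823/600
  v_R = (−(27/25) + 1823/600) / (2·(5/12)) = 47/20 m/s
check:
T_s = v_R/a_R = (47/20)/(6/5) = 1.9583 s
robot in T_r: 2.3500·0.0800 = 0.1880 m
braking distance = 2.3500²/(2·1.2000) = 2.3010 m
human closes 1.2000·2.0383 = 2.4460 m
margins: 0.0400+0.0000+0.0050 = 0.0450 m
sum ≈ 0.1880+2.3010+2.4460+0.0450 ≈ 4.9800 m = S ✓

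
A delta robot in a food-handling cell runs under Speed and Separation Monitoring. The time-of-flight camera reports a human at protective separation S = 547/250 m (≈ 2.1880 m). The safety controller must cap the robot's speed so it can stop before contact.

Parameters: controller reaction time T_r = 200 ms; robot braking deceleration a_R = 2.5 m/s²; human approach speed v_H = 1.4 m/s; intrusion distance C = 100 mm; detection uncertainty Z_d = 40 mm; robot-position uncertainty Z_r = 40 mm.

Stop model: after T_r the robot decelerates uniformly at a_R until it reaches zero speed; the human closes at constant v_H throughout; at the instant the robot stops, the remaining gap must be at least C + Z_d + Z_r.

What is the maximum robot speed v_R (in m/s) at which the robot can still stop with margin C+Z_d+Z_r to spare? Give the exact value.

at the boundary: (1/5)·v² + (19/25)·v + (-216/125) = 0
  disc = (19/25)² − 4·(1/5)·(-216/125) = 49/25 ; √disc = 7/5
  v_R = (−(19/25) + 7/5) / (2·(1/5)) = 8/5 m/s
check:
T_s = v_R/a_R = (8/5)/(5/2) = 0.6400 s
reaction-phase robot travel = 1.6000·0.2000 = 0.3200 m
robot under decel: 1.6000²/(2·2.5000) = 0.5120 m
human closes 1.4000·0.8400 = 1.1760 m
residual clearance needed = 0.1000+0.0400+0.0400 = 0.1800 m
sum ≈ 0.3200+0.5120+1.1760+0.1800 ≈ 2.1880 m = S ✓

v_R_max = 8/5 m/s = 1.6000 m/s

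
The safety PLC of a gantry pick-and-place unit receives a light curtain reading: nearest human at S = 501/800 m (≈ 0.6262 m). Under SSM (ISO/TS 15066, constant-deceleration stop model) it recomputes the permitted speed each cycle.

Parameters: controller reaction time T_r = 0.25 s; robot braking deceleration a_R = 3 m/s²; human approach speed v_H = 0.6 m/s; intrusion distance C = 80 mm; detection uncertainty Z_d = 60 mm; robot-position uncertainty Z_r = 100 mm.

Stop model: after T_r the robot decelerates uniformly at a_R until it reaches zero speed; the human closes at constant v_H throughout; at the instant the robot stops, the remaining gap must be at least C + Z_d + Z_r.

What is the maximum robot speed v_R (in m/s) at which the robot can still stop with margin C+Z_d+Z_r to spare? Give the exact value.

collect terms ⇒ (1/6)·v_R² + (9/20)·v_R + (-189/800) = 0
  disc = (9/20)² − 4·(1/6)·(-189/800) = 9/25 ; √disc = 3/5
  v_R = (−(9/20) + 3/5) / (2·(1/6)) = 9/20 m/s
check:
T_s = v_R/a_R = (9/20)/3 = 0.1500 s
reaction-phase robot travel = 0.4500·0.2500 = 0.1125 m
braking distance = 0.4500²/(2·3.0000) = 0.0338 m
person approaches 0.6000·(0.2500+0.1500) = 0.2400 m
C+Z_d+Z_r = 0.0800+0.0600+0.1000 = 0.2400 m
sum ≈ 0.1125+0.0338+0.2400+0.2400 ≈ 0.6262 m = S ✓

v_R_max = 9/20 m/s = 0.4500 m/s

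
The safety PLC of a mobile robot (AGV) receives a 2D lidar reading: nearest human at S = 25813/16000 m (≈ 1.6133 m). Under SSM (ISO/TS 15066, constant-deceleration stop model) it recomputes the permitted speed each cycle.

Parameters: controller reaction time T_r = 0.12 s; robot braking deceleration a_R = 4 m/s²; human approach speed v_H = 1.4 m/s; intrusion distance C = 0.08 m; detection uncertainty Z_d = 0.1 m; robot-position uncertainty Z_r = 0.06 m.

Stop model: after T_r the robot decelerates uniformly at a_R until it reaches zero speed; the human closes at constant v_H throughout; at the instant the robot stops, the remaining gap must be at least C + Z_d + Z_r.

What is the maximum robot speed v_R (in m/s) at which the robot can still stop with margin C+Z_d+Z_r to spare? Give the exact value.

v_R_max = 7/4 m/s = 1.7500 m/s

quadratic (1/8)·v² + (47/100)·v + (-3857/3200) = 0
  disc = (47/100)² − 4·(1/8)·(-3857/3200) = 131769/160000 ; √disc = 363/400
  v_R = (−(47/100) + 363/400) / (2·(1/8)) = 7/4 m/s
check:
T_s = v_R/a_R = (7/4)/4 = 0.4375 s
reaction-phase robot travel = 1.7500·0.1200 = 0.2100 m
robot under decel: 1.7500²/(2·4.0000) = 0.3828 m
person approaches 1.4000·(0.1200+0.4375) = 0.7805 m
margins: 0.0800+0.1000+0.0600 = 0.2400 m
sum ≈ 0.2100+0.3828+0.7805+0.2400 ≈ 1.6133 m = S ✓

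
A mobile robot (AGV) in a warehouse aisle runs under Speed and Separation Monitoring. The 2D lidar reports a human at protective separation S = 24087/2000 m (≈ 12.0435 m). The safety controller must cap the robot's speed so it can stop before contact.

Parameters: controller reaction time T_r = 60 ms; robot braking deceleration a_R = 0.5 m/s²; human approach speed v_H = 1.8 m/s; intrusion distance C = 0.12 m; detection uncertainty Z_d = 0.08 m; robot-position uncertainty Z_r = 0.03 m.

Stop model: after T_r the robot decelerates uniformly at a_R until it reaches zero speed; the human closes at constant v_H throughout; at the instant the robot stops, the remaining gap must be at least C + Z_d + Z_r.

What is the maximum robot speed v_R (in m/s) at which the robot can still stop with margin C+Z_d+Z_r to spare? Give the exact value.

v_R_max = 41/20 m/s = 2.0500 m/s

at the boundary: (1)·v² + (183/50)·v + (-23411/2000) = 0
  disc = (183/50)² − 4·(1)·(-23411/2000) = 37636/625 ; √disc = 194/25
  v_R = (−(183/50) + 194/25) / (2·(1)) = 41/20 m/s
check:
braking lasts T_s = (41/20)/(1/2) = 4.1000 s
robot in T_r: 2.0500·0.0600 = 0.1230 m
robot under decel: 2.0500²/(2·0.5000) = 4.2025 m
person approaches 1.8000·(0.0600+4.1000) = 7.4880 m
residual clearance needed = 0.1200+0.0800+0.0300 = 0.2300 m
sum ≈ 0.1230+4.2025+7.4880+0.2300 ≈ 12.0435 m = S ✓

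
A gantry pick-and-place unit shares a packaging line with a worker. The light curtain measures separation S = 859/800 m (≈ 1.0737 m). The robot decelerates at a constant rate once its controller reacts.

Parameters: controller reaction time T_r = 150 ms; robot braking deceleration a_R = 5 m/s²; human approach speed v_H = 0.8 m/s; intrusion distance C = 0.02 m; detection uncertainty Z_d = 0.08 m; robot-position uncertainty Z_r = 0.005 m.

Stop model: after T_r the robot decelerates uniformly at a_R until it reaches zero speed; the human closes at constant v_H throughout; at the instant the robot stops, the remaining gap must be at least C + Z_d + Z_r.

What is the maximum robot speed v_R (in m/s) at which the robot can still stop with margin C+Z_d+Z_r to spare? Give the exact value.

at the boundary: (1/10)·v² + (31/100)·v + (-679/800) = 0
  disc = (31/100)² − 4·(1/10)·(-679/800) = 1089/2500 ; √disc = 33/50
  v_R = (−(31/100) + 33/50) / (2·(1/10)) = 7/4 m/s
check:
braking lasts T_s = (7/4)/5 = 0.3500 s
robot in T_r: 1.7500·0.1500 = 0.2625 m
braking distance = 1.7500²/(2·5.0000) = 0.3063 m
human closes 0.8000·0.5000 = 0.4000 m
C+Z_d+Z_r = 0.0200+0.0800+0.0050 = 0.1050 m
sum ≈ 0.2625+0.3063+0.4000+0.1050 ≈ 1.0737 m = S ✓

v_R_max = 7/4 m/s = 1.7500 m/s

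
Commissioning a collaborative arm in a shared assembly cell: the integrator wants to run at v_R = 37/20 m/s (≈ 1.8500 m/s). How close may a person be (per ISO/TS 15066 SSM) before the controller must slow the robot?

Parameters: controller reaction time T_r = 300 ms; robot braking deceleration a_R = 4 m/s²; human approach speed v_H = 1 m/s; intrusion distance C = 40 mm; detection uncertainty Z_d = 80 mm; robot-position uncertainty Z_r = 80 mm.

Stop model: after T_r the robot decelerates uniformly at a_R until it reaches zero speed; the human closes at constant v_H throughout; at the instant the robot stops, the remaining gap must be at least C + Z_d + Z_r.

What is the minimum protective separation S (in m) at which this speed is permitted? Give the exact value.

S_min = 249/128 m = 1.9453 m

braking lasts T_s = (37/20)/4 = 0.4625 s
robot in T_r: 1.8500·0.3000 = 0.5550 m
braking distance = 1.8500²/(2·4.0000) = 0.4278 m
human over T_r+T_s: 1.0000·(0.3000+0.4625) = 0.7625 m
margins: 0.0400+0.0800+0.0800 = 0.2000 m
S_min ≈ 0.5550+0.4278+0.7625+0.2000  ⇒  S_min = 249/128 m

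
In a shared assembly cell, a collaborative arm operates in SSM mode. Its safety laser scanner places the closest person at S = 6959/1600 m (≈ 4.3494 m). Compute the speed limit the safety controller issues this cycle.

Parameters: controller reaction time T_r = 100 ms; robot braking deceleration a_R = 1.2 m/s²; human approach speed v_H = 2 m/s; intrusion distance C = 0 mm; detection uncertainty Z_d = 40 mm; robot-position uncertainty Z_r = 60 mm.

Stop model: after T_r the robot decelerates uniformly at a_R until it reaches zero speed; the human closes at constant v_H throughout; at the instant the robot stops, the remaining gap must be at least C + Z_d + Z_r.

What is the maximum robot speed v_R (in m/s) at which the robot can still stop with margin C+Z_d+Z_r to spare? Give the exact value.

v_R_max = 33/20 m/s = 1.6500 m/s

collect terms ⇒ (5/12)·v_R² + (53/30)·v_R + (-6479/1600) = 0
  disc = (53/30)² − 4·(5/12)·(-6479/1600) = 142129/14400 ; √disc = 377/120
  v_R = (−(53/30) + 377/120) / (2·(5/12)) = 33/20 m/s
check:
braking lasts T_s = (33/20)/(6/5) = 1.3750 s
reaction-phase robot travel = 1.6500·0.1000 = 0.1650 m
braking distance = 1.6500²/(2·1.2000) = 1.1344 m
human over T_r+T_s: 2.0000·(0.1000+1.3750) = 2.9500 m
C+Z_d+Z_r = 0.0000+0.0400+0.0600 = 0.1000 m
sum ≈ 0.1650+1.1344+2.9500+0.1000 ≈ 4.3494 m = S ✓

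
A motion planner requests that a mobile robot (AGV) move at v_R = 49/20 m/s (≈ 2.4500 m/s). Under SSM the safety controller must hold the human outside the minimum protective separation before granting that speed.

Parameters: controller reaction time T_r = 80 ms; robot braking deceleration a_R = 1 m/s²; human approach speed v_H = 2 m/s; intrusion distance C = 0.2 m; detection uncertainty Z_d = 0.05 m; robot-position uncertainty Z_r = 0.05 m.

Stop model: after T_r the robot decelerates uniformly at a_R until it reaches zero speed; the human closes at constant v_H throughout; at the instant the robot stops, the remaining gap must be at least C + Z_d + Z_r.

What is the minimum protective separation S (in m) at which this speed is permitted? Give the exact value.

T_s = v_R/a_R = (49/20)/1 = 2.4500 s
robot covers v_R·T_r = 2.4500·0.0800 = 0.1960 m before braking
robot under decel: 2.4500²/(2·1.0000) = 3.0013 m
person approaches 2.0000·(0.0800+2.4500) = 5.0600 m
margins: 0.2000+0.0500+0.0500 = 0.3000 m
S_min ≈ 0.1960+3.0013+5.0600+0.3000  ⇒  S_min = 34229/4000 m

S_min = 34229/4000 m = 8.5572 m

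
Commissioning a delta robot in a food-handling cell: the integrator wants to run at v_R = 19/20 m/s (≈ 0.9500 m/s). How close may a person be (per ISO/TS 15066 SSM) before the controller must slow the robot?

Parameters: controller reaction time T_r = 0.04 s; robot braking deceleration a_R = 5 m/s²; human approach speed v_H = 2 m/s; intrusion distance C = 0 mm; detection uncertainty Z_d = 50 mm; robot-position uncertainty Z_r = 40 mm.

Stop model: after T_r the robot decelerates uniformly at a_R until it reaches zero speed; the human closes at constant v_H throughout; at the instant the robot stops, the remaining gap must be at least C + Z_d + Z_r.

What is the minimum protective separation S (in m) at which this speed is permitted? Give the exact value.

stop time T_s = (19/20)/5 = 0.1900 s
robot in T_r: 0.9500·0.0400 = 0.0380 m
robot covers 0.9500·0.1900 − ½·5.0000·0.1900² = 0.0902 m while stopping
person approaches 2.0000·(0.0400+0.1900) = 0.4600 m
margins: 0.0000+0.0500+0.0400 = 0.0900 m
S_min ≈ 0.0380+0.0902+0.4600+0.0900  ⇒  S_min = 2713/4000 m

S_min = 2713/4000 m = 0.6783 m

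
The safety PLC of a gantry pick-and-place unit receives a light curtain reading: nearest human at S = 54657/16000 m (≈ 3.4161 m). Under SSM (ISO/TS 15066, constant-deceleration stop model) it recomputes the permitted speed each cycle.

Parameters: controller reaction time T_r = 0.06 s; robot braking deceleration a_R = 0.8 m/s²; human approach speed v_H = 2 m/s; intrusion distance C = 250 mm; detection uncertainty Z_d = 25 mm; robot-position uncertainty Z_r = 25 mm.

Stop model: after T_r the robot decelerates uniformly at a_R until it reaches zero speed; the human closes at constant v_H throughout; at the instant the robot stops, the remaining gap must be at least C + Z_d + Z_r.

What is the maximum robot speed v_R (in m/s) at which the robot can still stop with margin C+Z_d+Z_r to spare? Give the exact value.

v_R_max = 19/20 m/s = 0.9500 m/s

quadratic (5/8)·v² + (64/25)·v + (-47937/16000) = 0
  disc = (64/25)² − 4·(5/8)·(-47937/16000) = 2247001/160000 ; √disc = 1499/400
  v_R = (−(64/25) + 1499/400) / (2·(5/8)) = 19/20 m/s
check:
braking lasts T_s = (19/20)/(4/5) = 1.1875 s
reaction-phase robot travel = 0.9500·0.0600 = 0.0570 m
robot under decel: 0.9500²/(2·0.8000) = 0.5641 m
human over T_r+T_s: 2.0000·(0.0600+1.1875) = 2.4950 m
margins: 0.2500+0.0250+0.0250 = 0.3000 m
sum ≈ 0.0570+0.5641+2.4950+0.3000 ≈ 3.4161 m = S ✓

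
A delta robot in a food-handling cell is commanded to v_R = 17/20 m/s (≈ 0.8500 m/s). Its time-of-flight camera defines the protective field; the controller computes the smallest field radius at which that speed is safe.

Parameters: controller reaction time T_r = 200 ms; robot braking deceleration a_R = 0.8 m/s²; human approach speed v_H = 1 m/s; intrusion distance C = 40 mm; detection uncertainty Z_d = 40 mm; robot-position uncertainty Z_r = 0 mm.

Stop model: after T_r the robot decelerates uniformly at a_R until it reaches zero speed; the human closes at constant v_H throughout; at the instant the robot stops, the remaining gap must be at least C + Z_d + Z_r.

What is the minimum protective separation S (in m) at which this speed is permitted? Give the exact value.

braking lasts T_s = (17/20)/(4/5) = 1.0625 s
robot covers v_R·T_r = 0.8500·0.2000 = 0.1700 m before braking
braking distance = 0.8500²/(2·0.8000) = 0.4516 m
human closes 1.0000·1.2625 = 1.2625 m
margins: 0.0400+0.0400+0.0000 = 0.0800 m
S_min ≈ 0.1700+0.4516+1.2625+0.0800  ⇒  S_min = 1257/640 m

S_min = 1257/640 m = 1.9641 m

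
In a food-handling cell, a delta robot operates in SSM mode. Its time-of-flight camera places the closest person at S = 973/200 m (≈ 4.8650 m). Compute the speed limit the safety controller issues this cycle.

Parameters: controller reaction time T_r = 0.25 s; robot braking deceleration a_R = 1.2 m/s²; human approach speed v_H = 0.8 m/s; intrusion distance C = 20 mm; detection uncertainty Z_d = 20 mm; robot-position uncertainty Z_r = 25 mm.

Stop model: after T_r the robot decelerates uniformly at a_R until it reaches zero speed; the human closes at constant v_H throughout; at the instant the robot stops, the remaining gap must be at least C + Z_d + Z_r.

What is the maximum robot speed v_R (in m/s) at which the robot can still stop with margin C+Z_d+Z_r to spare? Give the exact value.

at the boundary: (5/12)·v² + (11/12)·v + (-23/5) = 0
  disc = (11/12)² − 4·(5/12)·(-23/5) = 1225/144 ; √disc = 35/12
  v_R = (−(11/12) + 35/12) / (2·(5/12)) = 12/5 m/s
check:
stop time T_s = (12/5)/(6/5) = 2.0000 s
robot covers v_R·T_r = 2.4000·0.2500 = 0.6000 m before braking
robot covers 2.4000·2.0000 − ½·1.2000·2.0000² = 2.4000 m while stopping
human closes 0.8000·2.2500 = 1.8000 m
C+Z_d+Z_r = 0.0200+0.0200+0.0250 = 0.0650 m
sum ≈ 0.6000+2.4000+1.8000+0.0650 ≈ 4.8650 m = S ✓

v_R_max = 12/5 m/s = 2.4000 m/s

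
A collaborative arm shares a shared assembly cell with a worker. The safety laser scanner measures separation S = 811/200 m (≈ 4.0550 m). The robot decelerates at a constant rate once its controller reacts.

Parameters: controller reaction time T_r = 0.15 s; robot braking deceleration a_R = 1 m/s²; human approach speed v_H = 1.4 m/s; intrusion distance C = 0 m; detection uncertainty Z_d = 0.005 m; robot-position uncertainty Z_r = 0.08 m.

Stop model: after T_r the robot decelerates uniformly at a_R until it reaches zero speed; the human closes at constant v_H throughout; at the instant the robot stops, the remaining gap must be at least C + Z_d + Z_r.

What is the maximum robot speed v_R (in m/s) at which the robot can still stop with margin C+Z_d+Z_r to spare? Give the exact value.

at the boundary: (1/2)·v² + (31/20)·v + (-94/25) = 0
  disc = (31/20)² − 4·(1/2)·(-94/25) = 3969/400 ; √disc = 63/20
  v_R = (−(31/20) + 63/20) / (2·(1/2)) = 8/5 m/s
check:
T_s = v_R/a_R = (8/5)/1 = 1.6000 s
reaction-phase robot travel = 1.6000·0.1500 = 0.2400 m
braking distance = 1.6000²/(2·1.0000) = 1.2800 m
human over T_r+T_s: 1.4000·(0.1500+1.6000) = 2.4500 m
residual clearance needed = 0.0000+0.0050+0.0800 = 0.0850 m
sum ≈ 0.2400+1.2800+2.4500+0.0850 ≈ 4.0550 m = S ✓

v_R_max = 8/5 m/s = 1.6000 m/s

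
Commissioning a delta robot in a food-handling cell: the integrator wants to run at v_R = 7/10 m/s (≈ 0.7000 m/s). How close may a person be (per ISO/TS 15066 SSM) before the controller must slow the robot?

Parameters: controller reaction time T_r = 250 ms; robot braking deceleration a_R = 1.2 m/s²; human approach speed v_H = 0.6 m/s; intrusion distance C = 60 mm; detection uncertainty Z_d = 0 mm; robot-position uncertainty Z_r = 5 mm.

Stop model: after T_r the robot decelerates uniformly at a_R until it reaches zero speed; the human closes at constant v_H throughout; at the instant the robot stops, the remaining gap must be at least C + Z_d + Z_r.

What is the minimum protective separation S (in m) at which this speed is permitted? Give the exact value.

braking lasts T_s = (7/10)/(6/5) = 0.5833 s
robot in T_r: 0.7000·0.2500 = 0.1750 m
braking distance = 0.7000²/(2·1.2000) = 0.2042 m
human closes 0.6000·0.8333 = 0.5000 m
residual clearance needed = 0.0600+0.0000+0.0050 = 0.0650 m
S_min ≈ 0.1750+0.2042+0.5000+0.0650  ⇒  S_min = 1133/1200 m

S_min = 1133/1200 m = 0.9442 m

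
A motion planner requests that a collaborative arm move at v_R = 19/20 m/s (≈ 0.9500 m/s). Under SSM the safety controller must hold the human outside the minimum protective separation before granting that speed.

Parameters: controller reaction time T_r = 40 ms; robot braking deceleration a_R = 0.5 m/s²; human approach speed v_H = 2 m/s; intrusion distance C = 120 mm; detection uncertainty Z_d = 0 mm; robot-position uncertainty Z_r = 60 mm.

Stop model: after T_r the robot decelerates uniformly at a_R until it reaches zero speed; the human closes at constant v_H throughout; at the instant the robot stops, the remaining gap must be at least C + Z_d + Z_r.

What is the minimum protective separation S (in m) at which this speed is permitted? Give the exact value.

S_min = 10001/2000 m = 5.0005 m

braking lasts T_s = (19/20)/(1/2) = 1.9000 s
robot in T_r: 0.9500·0.0400 = 0.0380 m
robot under decel: 0.9500²/(2·0.5000) = 0.9025 m
human closes 2.0000·1.9400 = 3.8800 m
residual clearance needed = 0.1200+0.0000+0.0600 = 0.1800 m
S_min ≈ 0.0380+0.9025+3.8800+0.1800  ⇒  S_min = 10001/2000 m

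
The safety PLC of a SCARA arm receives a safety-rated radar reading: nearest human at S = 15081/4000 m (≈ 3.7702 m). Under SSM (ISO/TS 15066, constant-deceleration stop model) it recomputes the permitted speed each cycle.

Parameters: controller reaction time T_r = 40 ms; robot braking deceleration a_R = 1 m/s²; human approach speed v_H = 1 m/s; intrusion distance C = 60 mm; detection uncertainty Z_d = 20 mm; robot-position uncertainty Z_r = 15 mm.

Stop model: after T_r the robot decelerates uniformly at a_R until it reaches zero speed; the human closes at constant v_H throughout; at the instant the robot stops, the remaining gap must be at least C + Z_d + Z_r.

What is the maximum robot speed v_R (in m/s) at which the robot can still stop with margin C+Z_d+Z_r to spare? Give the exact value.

collect terms ⇒ (1/2)·v_R² + (26/25)·v_R + (-14541/4000) = 0
  disc = (26/25)² − 4·(1/2)·(-14541/4000) = 83521/10000 ; √disc = 289/100
  v_R = (−(26/25) + 289/100) / (2·(1/2)) = 37/20 m/s
check:
stop time T_s = (37/20)/1 = 1.8500 s
robot in T_r: 1.8500·0.0400 = 0.0740 m
braking distance = 1.8500²/(2·1.0000) = 1.7112 m
human closes 1.0000·1.8900 = 1.8900 m
margins: 0.0600+0.0200+0.0150 = 0.0950 m
sum ≈ 0.0740+1.7112+1.8900+0.0950 ≈ 3.7702 m = S ✓

v_R_max = 37/20 m/s = 1.8500 m/s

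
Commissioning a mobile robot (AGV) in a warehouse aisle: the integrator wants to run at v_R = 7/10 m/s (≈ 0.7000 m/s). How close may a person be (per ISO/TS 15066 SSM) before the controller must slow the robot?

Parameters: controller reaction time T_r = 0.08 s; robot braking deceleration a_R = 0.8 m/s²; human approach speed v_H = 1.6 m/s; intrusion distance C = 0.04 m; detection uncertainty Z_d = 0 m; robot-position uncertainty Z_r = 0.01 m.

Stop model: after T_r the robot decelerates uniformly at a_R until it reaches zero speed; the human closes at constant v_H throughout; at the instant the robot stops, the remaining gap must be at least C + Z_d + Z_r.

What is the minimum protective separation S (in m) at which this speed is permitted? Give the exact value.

braking lasts T_s = (7/10)/(4/5) = 0.8750 s
robot covers v_R·T_r = 0.7000·0.0800 = 0.0560 m before braking
braking distance = 0.7000²/(2·0.8000) = 0.3063 m
human closes 1.6000·0.9550 = 1.5280 m
margins: 0.0400+0.0000+0.0100 = 0.0500 m
S_min ≈ 0.0560+0.3063+1.5280+0.0500  ⇒  S_min = 7761/4000 m

S_min = 7761/4000 m = 1.9403 m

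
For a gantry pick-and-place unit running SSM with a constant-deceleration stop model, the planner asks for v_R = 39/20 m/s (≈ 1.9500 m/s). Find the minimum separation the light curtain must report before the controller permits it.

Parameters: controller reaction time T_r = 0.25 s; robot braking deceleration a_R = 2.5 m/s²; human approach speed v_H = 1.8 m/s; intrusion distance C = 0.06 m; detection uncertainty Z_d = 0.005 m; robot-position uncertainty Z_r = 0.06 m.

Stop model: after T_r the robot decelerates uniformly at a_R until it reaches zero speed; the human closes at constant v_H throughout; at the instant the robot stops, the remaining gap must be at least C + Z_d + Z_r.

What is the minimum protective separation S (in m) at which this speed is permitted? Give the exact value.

S_min = 3227/1000 m = 3.2270 m

stop time T_s = (39/20)/(5/2) = 0.7800 s
robot in T_r: 1.9500·0.2500 = 0.4875 m
braking distance = 1.9500²/(2·2.5000) = 0.7605 m
person approaches 1.8000·(0.2500+0.7800) = 1.8540 m
margins: 0.0600+0.0050+0.0600 = 0.1250 m
S_min ≈ 0.4875+0.7605+1.8540+0.1250  ⇒  S_min = 3227/1000 m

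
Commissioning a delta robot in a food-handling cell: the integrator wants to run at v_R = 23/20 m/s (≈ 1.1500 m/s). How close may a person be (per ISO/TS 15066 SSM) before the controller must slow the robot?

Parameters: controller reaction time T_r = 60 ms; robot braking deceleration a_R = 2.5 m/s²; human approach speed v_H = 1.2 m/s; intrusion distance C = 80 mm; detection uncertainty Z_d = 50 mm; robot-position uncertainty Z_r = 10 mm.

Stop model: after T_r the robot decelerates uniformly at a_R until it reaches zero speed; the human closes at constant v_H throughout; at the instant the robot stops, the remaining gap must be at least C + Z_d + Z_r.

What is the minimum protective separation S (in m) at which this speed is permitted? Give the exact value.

S_min = 439/400 m = 1.0975 m

braking lasts T_s = (23/20)/(5/2) = 0.4600 s
robot in T_r: 1.1500·0.0600 = 0.0690 m
robot covers 1.1500·0.4600 − ½·2.5000·0.4600² = 0.2645 m while stopping
human over T_r+T_s: 1.2000·(0.0600+0.4600) = 0.6240 m
margins: 0.0800+0.0500+0.0100 = 0.1400 m
S_min ≈ 0.0690+0.2645+0.6240+0.1400  ⇒  S_min = 439/400 m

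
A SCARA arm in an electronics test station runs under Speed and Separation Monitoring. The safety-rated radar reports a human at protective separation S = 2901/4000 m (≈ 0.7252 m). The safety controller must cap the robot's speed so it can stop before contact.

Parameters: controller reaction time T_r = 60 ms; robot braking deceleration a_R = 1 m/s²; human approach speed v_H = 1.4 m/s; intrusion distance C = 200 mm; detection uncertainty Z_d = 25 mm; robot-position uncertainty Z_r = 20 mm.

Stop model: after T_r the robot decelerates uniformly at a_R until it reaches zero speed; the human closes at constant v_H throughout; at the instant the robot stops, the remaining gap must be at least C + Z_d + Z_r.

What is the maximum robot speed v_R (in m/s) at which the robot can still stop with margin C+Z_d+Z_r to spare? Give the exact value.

v_R_max = 1/4 m/s = 0.2500 m/s

quadratic (1/2)·v² + (73/50)·v + (-317/800) = 0
  disc = (73/50)² − 4·(1/2)·(-317/800) = 29241/10000 ; √disc = 171/100
  v_R = (−(73/50) + 171/100) / (2·(1/2)) = 1/4 m/s
check:
T_s = v_R/a_R = (1/4)/1 = 0.2500 s
robot covers v_R·T_r = 0.2500·0.0600 = 0.0150 m before braking
braking distance = 0.2500²/(2·1.0000) = 0.0312 m
human closes 1.4000·0.3100 = 0.4340 m
C+Z_d+Z_r = 0.2000+0.0250+0.0200 = 0.2450 m
sum ≈ 0.0150+0.0312+0.4340+0.2450 ≈ 0.7252 m = S ✓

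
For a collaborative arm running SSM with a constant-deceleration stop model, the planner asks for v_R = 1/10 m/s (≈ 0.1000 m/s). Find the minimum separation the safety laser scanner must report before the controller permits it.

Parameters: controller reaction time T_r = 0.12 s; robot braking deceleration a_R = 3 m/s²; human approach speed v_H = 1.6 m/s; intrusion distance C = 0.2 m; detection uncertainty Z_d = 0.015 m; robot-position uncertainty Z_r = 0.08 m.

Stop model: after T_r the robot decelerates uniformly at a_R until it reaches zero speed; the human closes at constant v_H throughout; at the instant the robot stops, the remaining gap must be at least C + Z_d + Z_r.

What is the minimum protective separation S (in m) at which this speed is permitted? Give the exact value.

stop time T_s = (1/10)/3 = 0.0333 s
robot covers v_R·T_r = 0.1000·0.1200 = 0.0120 m before braking
robot covers 0.1000·0.0333 − ½·3.0000·0.0333² = 0.0017 m while stopping
human closes 1.6000·0.1533 = 0.2453 m
C+Z_d+Z_r = 0.2000+0.0150+0.0800 = 0.2950 m
S_min ≈ 0.0120+0.0017+0.2453+0.2950  ⇒  S_min = 277/500 m

S_min = 277/500 m = 0.5540 m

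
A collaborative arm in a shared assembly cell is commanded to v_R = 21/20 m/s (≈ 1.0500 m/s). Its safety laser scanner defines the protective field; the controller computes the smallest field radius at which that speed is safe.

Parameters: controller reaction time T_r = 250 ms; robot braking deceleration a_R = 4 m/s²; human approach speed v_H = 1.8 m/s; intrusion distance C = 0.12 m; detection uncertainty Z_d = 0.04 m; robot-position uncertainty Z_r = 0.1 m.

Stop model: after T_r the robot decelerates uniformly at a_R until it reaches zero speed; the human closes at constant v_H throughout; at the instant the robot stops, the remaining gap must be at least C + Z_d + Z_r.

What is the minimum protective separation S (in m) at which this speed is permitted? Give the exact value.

S_min = 1013/640 m = 1.5828 m

braking lasts T_s = (21/20)/4 = 0.2625 s
robot in T_r: 1.0500·0.2500 = 0.2625 m
robot under decel: 1.0500²/(2·4.0000) = 0.1378 m
person approaches 1.8000·(0.2500+0.2625) = 0.9225 m
residual clearance needed = 0.1200+0.0400+0.1000 = 0.2600 m
S_min ≈ 0.2625+0.1378+0.9225+0.2600  ⇒  S_min = 1013/640 m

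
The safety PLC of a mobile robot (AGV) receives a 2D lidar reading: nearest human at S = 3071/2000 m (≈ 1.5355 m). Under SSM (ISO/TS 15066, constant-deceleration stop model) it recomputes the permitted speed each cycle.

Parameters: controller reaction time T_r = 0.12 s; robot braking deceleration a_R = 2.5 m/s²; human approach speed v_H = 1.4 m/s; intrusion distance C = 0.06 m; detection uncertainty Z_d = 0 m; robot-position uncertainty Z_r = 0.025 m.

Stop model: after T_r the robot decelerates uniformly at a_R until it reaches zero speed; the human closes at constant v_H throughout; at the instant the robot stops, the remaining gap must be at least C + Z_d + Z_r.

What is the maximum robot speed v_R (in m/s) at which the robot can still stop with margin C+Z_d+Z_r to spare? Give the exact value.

v_R_max = 27/20 m/s = 1.3500 m/s

at the boundary: (1/5)·v² + (17/25)·v + (-513/400) = 0
  disc = (17/25)² − 4·(1/5)·(-513/400) = 3721/2500 ; √disc = 61/50
  v_R = (−(17/25) + 61/50) / (2·(1/5)) = 27/20 m/s
check:
braking lasts T_s = (27/20)/(5/2) = 0.5400 s
robot in T_r: 1.3500·0.1200 = 0.1620 m
robot under decel: 1.3500²/(2·2.5000) = 0.3645 m
human over T_r+T_s: 1.4000·(0.1200+0.5400) = 0.9240 m
margins: 0.0600+0.0000+0.0250 = 0.0850 m
sum ≈ 0.1620+0.3645+0.9240+0.0850 ≈ 1.5355 m = S ✓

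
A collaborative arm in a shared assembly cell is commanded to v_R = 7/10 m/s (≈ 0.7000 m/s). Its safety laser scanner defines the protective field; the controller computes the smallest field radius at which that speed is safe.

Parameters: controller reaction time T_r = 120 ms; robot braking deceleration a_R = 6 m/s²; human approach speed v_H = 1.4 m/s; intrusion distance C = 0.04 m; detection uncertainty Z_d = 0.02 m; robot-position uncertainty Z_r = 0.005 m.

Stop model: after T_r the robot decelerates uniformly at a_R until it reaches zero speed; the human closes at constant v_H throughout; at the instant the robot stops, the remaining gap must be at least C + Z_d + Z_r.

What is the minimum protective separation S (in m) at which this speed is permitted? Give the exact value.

S_min = 3127/6000 m = 0.5212 m

T_s = v_R/a_R = (7/10)/6 = 0.1167 s
reaction-phase robot travel = 0.7000·0.1200 = 0.0840 m
robot covers 0.7000·0.1167 − ½·6.0000·0.1167² = 0.0408 m while stopping
human closes 1.4000·0.2367 = 0.3313 m
C+Z_d+Z_r = 0.0400+0.0200+0.0050 = 0.0650 m
S_min ≈ 0.0840+0.0408+0.3313+0.0650  ⇒  S_min = 3127/6000 m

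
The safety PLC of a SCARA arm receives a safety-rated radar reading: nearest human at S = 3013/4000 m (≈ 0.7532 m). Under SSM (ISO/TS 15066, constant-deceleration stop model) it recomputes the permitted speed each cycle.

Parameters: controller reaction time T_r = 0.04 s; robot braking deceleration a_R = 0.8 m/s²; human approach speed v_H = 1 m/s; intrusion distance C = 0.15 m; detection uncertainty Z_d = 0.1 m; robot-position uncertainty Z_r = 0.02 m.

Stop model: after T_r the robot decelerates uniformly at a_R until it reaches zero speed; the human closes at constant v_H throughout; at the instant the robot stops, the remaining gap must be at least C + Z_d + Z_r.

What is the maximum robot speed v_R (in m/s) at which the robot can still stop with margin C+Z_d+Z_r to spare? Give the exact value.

v_R_max = 3/10 m/s = 0.3000 m/s

collect terms ⇒ (5/8)·v_R² + (129/100)·v_R + (-1773/4000) = 0
  disc = (129/100)² − 4·(5/8)·(-1773/4000) = 110889/40000 ; √disc = 333/200
  v_R = (−(129/100) + 333/200) / (2·(5/8)) = 3/10 m/s
check:
stop time T_s = (3/10)/(4/5) = 0.3750 s
robot in T_r: 0.3000·0.0400 = 0.0120 m
robot covers 0.3000·0.3750 − ½·0.8000·0.3750² = 0.0563 m while stopping
human over T_r+T_s: 1.0000·(0.0400+0.3750) = 0.4150 m
C+Z_d+Z_r = 0.1500+0.1000+0.0200 = 0.2700 m
sum ≈ 0.0120+0.0563+0.4150+0.2700 ≈ 0.7532 m = S ✓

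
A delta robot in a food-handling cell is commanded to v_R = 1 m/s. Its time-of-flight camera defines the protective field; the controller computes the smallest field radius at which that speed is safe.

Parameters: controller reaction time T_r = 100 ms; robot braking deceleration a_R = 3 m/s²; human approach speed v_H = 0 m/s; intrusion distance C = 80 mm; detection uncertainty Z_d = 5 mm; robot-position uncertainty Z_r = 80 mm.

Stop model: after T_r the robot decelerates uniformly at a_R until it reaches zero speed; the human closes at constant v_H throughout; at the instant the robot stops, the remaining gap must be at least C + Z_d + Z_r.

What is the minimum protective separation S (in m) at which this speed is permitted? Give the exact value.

braking lasts T_s = 1/3 = 0.3333 s
reaction-phase robot travel = 1.0000·0.1000 = 0.1000 m
braking distance = 1.0000²/(2·3.0000) = 0.1667 m
person approaches 0.0000·(0.1000+0.3333) = 0.0000 m
margins: 0.0800+0.0050+0.0800 = 0.1650 m
S_min ≈ 0.1000+0.1667+0.0000+0.1650  ⇒  S_min = 259/600 m

S_min = 259/600 m = 0.4317 m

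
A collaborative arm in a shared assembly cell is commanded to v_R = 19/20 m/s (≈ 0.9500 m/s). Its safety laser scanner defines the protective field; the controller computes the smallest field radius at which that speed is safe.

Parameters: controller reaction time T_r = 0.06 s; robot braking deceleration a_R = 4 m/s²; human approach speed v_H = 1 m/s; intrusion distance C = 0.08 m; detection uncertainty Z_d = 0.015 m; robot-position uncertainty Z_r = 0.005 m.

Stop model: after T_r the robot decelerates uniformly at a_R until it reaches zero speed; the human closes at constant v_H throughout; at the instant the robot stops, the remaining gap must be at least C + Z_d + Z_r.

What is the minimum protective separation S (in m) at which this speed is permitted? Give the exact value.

braking lasts T_s = (19/20)/4 = 0.2375 s
robot in T_r: 0.9500·0.0600 = 0.0570 m
robot under decel: 0.9500²/(2·4.0000) = 0.1128 m
human closes 1.0000·0.2975 = 0.2975 m
residual clearance needed = 0.0800+0.0150+0.0050 = 0.1000 m
S_min ≈ 0.0570+0.1128+0.2975+0.1000  ⇒  S_min = 9077/16000 m

S_min = 9077/16000 m = 0.5673 m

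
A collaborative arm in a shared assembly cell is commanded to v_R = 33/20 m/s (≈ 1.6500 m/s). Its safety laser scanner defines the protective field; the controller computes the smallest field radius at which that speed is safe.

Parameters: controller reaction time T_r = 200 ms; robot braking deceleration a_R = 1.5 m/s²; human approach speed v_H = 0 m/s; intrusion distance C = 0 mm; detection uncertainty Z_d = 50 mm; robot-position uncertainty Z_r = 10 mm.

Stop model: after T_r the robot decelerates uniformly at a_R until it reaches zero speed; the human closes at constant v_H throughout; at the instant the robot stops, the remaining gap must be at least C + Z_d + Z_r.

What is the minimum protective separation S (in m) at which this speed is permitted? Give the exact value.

stop time T_s = (33/20)/(3/2) = 1.1000 s
reaction-phase robot travel = 1.6500·0.2000 = 0.3300 m
braking distance = 1.6500²/(2·1.5000) = 0.9075 m
person approaches 0.0000·(0.2000+1.1000) = 0.0000 m
residual clearance needed = 0.0000+0.0500+0.0100 = 0.0600 m
S_min ≈ 0.3300+0.9075+0.0000+0.0600  ⇒  S_min = 519/400 m

S_min = 519/400 m = 1.2975 m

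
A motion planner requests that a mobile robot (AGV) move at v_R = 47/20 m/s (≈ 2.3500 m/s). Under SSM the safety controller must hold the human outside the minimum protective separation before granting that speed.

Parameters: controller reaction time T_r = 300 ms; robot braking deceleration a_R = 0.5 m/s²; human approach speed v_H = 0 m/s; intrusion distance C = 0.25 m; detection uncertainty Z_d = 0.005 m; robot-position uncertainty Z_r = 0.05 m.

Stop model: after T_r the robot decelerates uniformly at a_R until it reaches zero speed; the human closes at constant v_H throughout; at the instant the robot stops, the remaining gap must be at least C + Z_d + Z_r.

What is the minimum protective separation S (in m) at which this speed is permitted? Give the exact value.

stop time T_s = (47/20)/(1/2) = 4.7000 s
robot covers v_R·T_r = 2.3500·0.3000 = 0.7050 m before braking
braking distance = 2.3500²/(2·0.5000) = 5.5225 m
person approaches 0.0000·(0.3000+4.7000) = 0.0000 m
residual clearance needed = 0.2500+0.0050+0.0500 = 0.3050 m
S_min ≈ 0.7050+5.5225+0.0000+0.3050  ⇒  S_min = 2613/400 m

S_min = 2613/400 m = 6.5325 m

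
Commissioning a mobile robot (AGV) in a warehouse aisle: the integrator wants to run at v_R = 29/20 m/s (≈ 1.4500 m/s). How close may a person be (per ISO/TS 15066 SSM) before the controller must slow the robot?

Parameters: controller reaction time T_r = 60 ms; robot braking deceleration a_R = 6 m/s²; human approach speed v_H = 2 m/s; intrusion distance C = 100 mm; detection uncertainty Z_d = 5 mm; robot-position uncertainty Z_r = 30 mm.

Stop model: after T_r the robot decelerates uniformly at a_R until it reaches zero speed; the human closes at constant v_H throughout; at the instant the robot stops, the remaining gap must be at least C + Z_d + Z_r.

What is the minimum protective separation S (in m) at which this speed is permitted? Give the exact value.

S_min = 24013/24000 m = 1.0005 m

stop time T_s = (29/20)/6 = 0.2417 s
reaction-phase robot travel = 1.4500·0.0600 = 0.0870 m
robot under decel: 1.4500²/(2·6.0000) = 0.1752 m
human over T_r+T_s: 2.0000·(0.0600+0.2417) = 0.6033 m
residual clearance needed = 0.1000+0.0050+0.0300 = 0.1350 m
S_min ≈ 0.0870+0.1752+0.6033+0.1350  ⇒  S_min = 24013/24000 m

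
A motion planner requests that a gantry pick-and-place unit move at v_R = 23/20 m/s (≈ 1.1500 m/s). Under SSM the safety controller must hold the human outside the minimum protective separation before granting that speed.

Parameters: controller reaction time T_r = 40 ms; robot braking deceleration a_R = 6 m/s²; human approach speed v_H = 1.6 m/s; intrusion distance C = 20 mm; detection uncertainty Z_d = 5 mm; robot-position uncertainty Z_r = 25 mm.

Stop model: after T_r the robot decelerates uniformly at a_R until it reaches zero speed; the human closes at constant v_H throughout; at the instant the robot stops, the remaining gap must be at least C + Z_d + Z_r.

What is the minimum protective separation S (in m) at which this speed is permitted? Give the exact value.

stop time T_s = (23/20)/6 = 0.1917 s
reaction-phase robot travel = 1.1500·0.0400 = 0.0460 m
robot covers 1.1500·0.1917 − ½·6.0000·0.1917² = 0.1102 m while stopping
human closes 1.6000·0.2317 = 0.3707 m
residual clearance needed = 0.0200+0.0050+0.0250 = 0.0500 m
S_min ≈ 0.0460+0.1102+0.3707+0.0500  ⇒  S_min = 923/1600 m

S_min = 923/1600 m = 0.5769 m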